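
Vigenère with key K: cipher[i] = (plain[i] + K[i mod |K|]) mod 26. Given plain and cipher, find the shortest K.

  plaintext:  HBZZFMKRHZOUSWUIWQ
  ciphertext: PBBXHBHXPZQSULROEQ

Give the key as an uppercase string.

IACYCPXG

  i= 0: P-H =  8 → I
  i= 1: B-B =  0 → A
  i= 2: B-Z =  2 → C
  i= 3: X-Z = 24 → Y
  i= 4: H-F =  2 → C
  i= 5: B-M = 15 → P
  i= 6: H-K = 23 → X
  i= 7: X-R =  6 → G
  i= 8: P-H =  8 → I
  i= 9: Z-Z =  0 → A
  i=10: Q-O =  2 → C
  i=11: S-U = 24 → Y
  i=12: U-S =  2 → C
  i=13: L-W = 15 → P
  i=14: R-U = 23 → X
  i=15: O-I =  6 → G
  i=16: E-W =  8 → I
  i=17: Q-Q =  0 → A
  shifts repeat with period 8: IACYCPXG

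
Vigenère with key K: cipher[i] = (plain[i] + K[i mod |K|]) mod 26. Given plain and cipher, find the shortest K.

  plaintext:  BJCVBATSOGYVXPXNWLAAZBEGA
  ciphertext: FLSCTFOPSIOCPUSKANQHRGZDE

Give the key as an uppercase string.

  i= 0: F-B =  4 → E
  i= 1: L-J =  2 → C
  i= 2: S-C = 16 → Q
  i= 3: C-V =  7 → H
  i= 4: T-B = 18 → S
  i= 5: F-A =  5 → F
  i= 6: O-T = 21 → V
  i= 7: P-S = 23 → X
  i= 8: S-O =  4 → E
  i= 9: I-G =  2 → C
  i=10: O-Y = 16 → Q
  i=11: C-V =  7 → H
  i=12: P-X = 18 → S
  i=13: U-P =  5 → F
  i=14: S-X = 21 → V
  i=15: K-N = 23 → X
  i=16: A-W =  4 → E
  i=17: N-L =  2 → C
  i=18: Q-A = 16 → Q
  i=19: H-A =  7 → H
  i=20: R-Z = 18 → S
  i=21: G-B =  5 → F
  i=22: Z-E = 21 → V
  i=23: D-G = 23 → X
  i=24: E-A =  4 → E
  shifts repeat with period 8: ECQHSFVX

ECQHSFVX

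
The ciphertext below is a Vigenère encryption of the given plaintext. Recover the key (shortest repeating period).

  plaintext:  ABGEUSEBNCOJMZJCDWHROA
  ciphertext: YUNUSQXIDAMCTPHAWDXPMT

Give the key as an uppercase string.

  i= 0: Y-A = 24 → Y
  i= 1: U-B = 19 → T
  i= 2: N-G =  7 → H
  i= 3: U-E = 16 → Q
  i= 4: S-U = 24 → Y
  i= 5: Q-S = 24 → Y
  i= 6: X-E = 19 → T
  i= 7: I-B =  7 → H
  i= 8: D-N = 16 → Q
  i= 9: A-C = 24 → Y
  i=10: M-O = 24 → Y
  i=11: C-J = 19 → T
  i=12: T-M =  7 → H
  i=13: P-Z = 16 → Q
  i=14: H-J = 24 → Y
  i=15: A-C = 24 → Y
  i=16: W-D = 19 → T
  i=17: D-W =  7 → H
  i=18: X-H = 16 → Q
  i=19: P-R = 24 → Y
  i=20: M-O = 24 → Y
  i=21: T-A = 19 → T
  shifts repeat with period 5: YTHQY

YTHQY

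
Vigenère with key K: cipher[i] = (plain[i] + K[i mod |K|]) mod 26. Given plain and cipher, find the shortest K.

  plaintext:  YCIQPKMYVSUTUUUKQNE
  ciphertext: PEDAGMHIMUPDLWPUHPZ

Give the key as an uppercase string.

  i= 0: P-Y = 17 → R
  i= 1: E-C =  2 → C
  i= 2: D-I = 21 → V
  i= 3: A-Q = 10 → K
  i= 4: G-P = 17 → R
  i= 5: M-K =  2 → C
  i= 6: H-M = 21 → V
  i= 7: I-Y = 10 → K
  i= 8: M-V = 17 → R
  i= 9: U-S =  2 → C
  i=10: P-U = 21 → V
  i=11: D-T = 10 → K
  i=12: L-U = 17 → R
  i=13: W-U =  2 → C
  i=14: P-U = 21 → V
  i=15: U-K = 10 → K
  i=16: H-Q = 17 → R
  i=17: P-N =  2 → C
  i=18: Z-E = 21 → V
  shifts repeat with period 4: RCVK

RCVK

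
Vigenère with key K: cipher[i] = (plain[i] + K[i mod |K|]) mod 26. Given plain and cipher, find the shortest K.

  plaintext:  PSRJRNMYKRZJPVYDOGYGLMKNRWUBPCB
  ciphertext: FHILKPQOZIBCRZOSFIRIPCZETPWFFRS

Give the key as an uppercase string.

QPRCTCE

  i= 0: F-P = 16 → Q
  i= 1: H-S = 15 → P
  i= 2: I-R = 17 → R
  i= 3: L-J =  2 → C
  i= 4: K-R = 19 → T
  i= 5: P-N =  2 → C
  i= 6: Q-M =  4 → E
  i= 7: O-Y = 16 → Q
  i= 8: Z-K = 15 → P
  i= 9: I-R = 17 → R
  i=10: B-Z =  2 → C
  i=11: C-J = 19 → T
  i=12: R-P =  2 → C
  i=13: Z-V =  4 → E
  i=14: O-Y = 16 → Q
  i=15: S-D = 15 → P
  i=16: F-O = 17 → R
  i=17: I-G =  2 → C
  i=18: R-Y = 19 → T
  i=19: I-G =  2 → C
  i=20: P-L =  4 → E
  i=21: C-M = 16 → Q
  i=22: Z-K = 15 → P
  i=23: E-N = 17 → R
  i=24: T-R =  2 → C
  i=25: P-W = 19 → T
  i=26: W-U =  2 → C
  i=27: F-B =  4 → E
  i=28: F-P = 16 → Q
  i=29: R-C = 15 → P
  i=30: S-B = 17 → R
  shifts repeat with period 7: QPRCTCE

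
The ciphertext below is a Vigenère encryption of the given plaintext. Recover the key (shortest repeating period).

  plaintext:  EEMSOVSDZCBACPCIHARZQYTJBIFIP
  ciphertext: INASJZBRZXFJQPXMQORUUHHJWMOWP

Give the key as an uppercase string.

EJOAV

  i= 0: I-E =  4 → E
  i= 1: N-E =  9 → J
  i= 2: A-M = 14 → O
  i= 3: S-S =  0 → A
  i= 4: J-O = 21 → V
  i= 5: Z-V =  4 → E
  i= 6: B-S =  9 → J
  i= 7: R-D = 14 → O
  i= 8: Z-Z =  0 → A
  i= 9: X-C = 21 → V
  i=10: F-B =  4 → E
  i=11: J-A =  9 → J
  i=12: Q-C = 14 → O
  i=13: P-P =  0 → A
  i=14: X-C = 21 → V
  i=15: M-I =  4 → E
  i=16: Q-H =  9 → J
  i=17: O-A = 14 → O
  i=18: R-R =  0 → A
  i=19: U-Z = 21 → V
  i=20: U-Q =  4 → E
  i=21: H-Y =  9 → J
  i=22: H-T = 14 → O
  i=23: J-J =  0 → A
  i=24: W-B = 21 → V
  i=25: M-I =  4 → E
  i=26: O-F =  9 → J
  i=27: W-I = 14 → O
  i=28: P-P =  0 → A
  shifts repeat with period 5: EJOAV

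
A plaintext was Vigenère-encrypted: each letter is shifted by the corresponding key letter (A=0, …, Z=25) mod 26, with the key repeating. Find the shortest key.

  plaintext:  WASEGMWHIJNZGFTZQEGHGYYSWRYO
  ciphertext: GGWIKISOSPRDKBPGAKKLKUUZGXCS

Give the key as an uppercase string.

  i= 0: G-W = 10 → K
  i= 1: G-A =  6 → G
  i= 2: W-S =  4 → E
  i= 3: I-E =  4 → E
  i= 4: K-G =  4 → E
  i= 5: I-M = 22 → W
  i= 6: S-W = 22 → W
  i= 7: O-H =  7 → H
  i= 8: S-I = 10 → K
  i= 9: P-J =  6 → G
  i=10: R-N =  4 → E
  i=11: D-Z =  4 → E
  i=12: K-G =  4 → E
  i=13: B-F = 22 → W
  i=14: P-T = 22 → W
  i=15: G-Z =  7 → H
  i=16: A-Q = 10 → K
  i=17: K-E =  6 → G
  i=18: K-G =  4 → E
  i=19: L-H =  4 → E
  i=20: K-G =  4 → E
  i=21: U-Y = 22 → W
  i=22: U-Y = 22 → W
  i=23: Z-S =  7 → H
  i=24: G-W = 10 → K
  i=25: X-R =  6 → G
  i=26: C-Y =  4 → E
  i=27: S-O =  4 → E
  shifts repeat with period 8: KGEEEWWH

KGEEEWWH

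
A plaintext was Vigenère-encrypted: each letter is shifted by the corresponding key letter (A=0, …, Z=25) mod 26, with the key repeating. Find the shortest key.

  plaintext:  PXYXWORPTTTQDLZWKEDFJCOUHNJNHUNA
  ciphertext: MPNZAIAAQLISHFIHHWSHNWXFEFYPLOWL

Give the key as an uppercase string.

  i= 0: M-P = 23 → X
  i= 1: P-X = 18 → S
  i= 2: N-Y = 15 → P
  i= 3: Z-X =  2 → C
  i= 4: A-W =  4 → E
  i= 5: I-O = 20 → U
  i= 6: A-R =  9 → J
  i= 7: A-P = 11 → L
  i= 8: Q-T = 23 → X
  i= 9: L-T = 18 → S
  i=10: I-T = 15 → P
  i=11: S-Q =  2 → C
  i=12: H-D =  4 → E
  i=13: F-L = 20 → U
  i=14: I-Z =  9 → J
  i=15: H-W = 11 → L
  i=16: H-K = 23 → X
  i=17: W-E = 18 → S
  i=18: S-D = 15 → P
  i=19: H-F =  2 → C
  i=20: N-J =  4 → E
  i=21: W-C = 20 → U
  i=22: X-O =  9 → J
  i=23: F-U = 11 → L
  i=24: E-H = 23 → X
  i=25: F-N = 18 → S
  i=26: Y-J = 15 → P
  i=27: P-N =  2 → C
  i=28: L-H =  4 → E
  i=29: O-U = 20 → U
  i=30: W-N =  9 → J
  i=31: L-A = 11 → L
  shifts repeat with period 8: XSPCEUJL

XSPCEUJL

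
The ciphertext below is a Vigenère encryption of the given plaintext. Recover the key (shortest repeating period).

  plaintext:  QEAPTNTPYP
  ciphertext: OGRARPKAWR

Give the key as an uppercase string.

  i= 0: O-Q = 24 → Y
  i= 1: G-E =  2 → C
  i= 2: R-A = 17 → R
  i= 3: A-P = 11 → L
  i= 4: R-T = 24 → Y
  i= 5: P-N =  2 → C
  i= 6: K-T = 17 → R
  i= 7: A-P = 11 → L
  i= 8: W-Y = 24 → Y
  i= 9: R-P =  2 → C
  shifts repeat with period 4: YCRL

YCRL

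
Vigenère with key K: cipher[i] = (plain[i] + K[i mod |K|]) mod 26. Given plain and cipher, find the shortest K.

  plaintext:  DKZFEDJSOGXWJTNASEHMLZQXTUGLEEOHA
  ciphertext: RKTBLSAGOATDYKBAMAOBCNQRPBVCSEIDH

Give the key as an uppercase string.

OAUWHPR

  i= 0: R-D = 14 → O
  i= 1: K-K =  0 → A
  i= 2: T-Z = 20 → U
  i= 3: B-F = 22 → W
  i= 4: L-E =  7 → H
  i= 5: S-D = 15 → P
  i= 6: A-J = 17 → R
  i= 7: G-S = 14 → O
  i= 8: O-O =  0 → A
  i= 9: A-G = 20 → U
  i=10: T-X = 22 → W
  i=11: D-W =  7 → H
  i=12: Y-J = 15 → P
  i=13: K-T = 17 → R
  i=14: B-N = 14 → O
  i=15: A-A =  0 → A
  i=16: M-S = 20 → U
  i=17: A-E = 22 → W
  i=18: O-H =  7 → H
  i=19: B-M = 15 → P
  i=20: C-L = 17 → R
  i=21: N-Z = 14 → O
  i=22: Q-Q =  0 → A
  i=23: R-X = 20 → U
  i=24: P-T = 22 → W
  i=25: B-U =  7 → H
  i=26: V-G = 15 → P
  i=27: C-L = 17 → R
  i=28: S-E = 14 → O
  i=29: E-E =  0 → A
  i=30: I-O = 20 → U
  i=31: D-H = 22 → W
  i=32: H-A =  7 → H
  shifts repeat with period 7: OAUWHPR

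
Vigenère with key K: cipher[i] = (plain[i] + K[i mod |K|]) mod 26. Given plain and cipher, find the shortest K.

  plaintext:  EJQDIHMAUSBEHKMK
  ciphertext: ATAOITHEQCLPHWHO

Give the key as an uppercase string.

  i= 0: A-E = 22 → W
  i= 1: T-J = 10 → K
  i= 2: A-Q = 10 → K
  i= 3: O-D = 11 → L
  i= 4: I-I =  0 → A
  i= 5: T-H = 12 → M
  i= 6: H-M = 21 → V
  i= 7: E-A =  4 → E
  i= 8: Q-U = 22 → W
  i= 9: C-S = 10 → K
  i=10: L-B = 10 → K
  i=11: P-E = 11 → L
  i=12: H-H =  0 → A
  i=13: W-K = 12 → M
  i=14: H-M = 21 → V
  i=15: O-K =  4 → E
  shifts repeat with period 8: WKKLAMVE

WKKLAMVE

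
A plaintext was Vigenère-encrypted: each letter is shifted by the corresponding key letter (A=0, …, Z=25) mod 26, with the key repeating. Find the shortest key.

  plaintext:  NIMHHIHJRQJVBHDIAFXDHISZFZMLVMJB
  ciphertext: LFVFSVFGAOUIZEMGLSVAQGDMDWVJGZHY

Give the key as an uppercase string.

  i= 0: L-N = 24 → Y
  i= 1: F-I = 23 → X
  i= 2: V-M =  9 → J
  i= 3: F-H = 24 → Y
  i= 4: S-H = 11 → L
  i= 5: V-I = 13 → N
  i= 6: F-H = 24 → Y
  i= 7: G-J = 23 → X
  i= 8: A-R =  9 → J
  i= 9: O-Q = 24 → Y
  i=10: U-J = 11 → L
  i=11: I-V = 13 → N
  i=12: Z-B = 24 → Y
  i=13: E-H = 23 → X
  i=14: M-D =  9 → J
  i=15: G-I = 24 → Y
  i=16: L-A = 11 → L
  i=17: S-F = 13 → N
  i=18: V-X = 24 → Y
  i=19: A-D = 23 → X
  i=20: Q-H =  9 → J
  i=21: G-I = 24 → Y
  i=22: D-S = 11 → L
  i=23: M-Z = 13 → N
  i=24: D-F = 24 → Y
  i=25: W-Z = 23 → X
  i=26: V-M =  9 → J
  i=27: J-L = 24 → Y
  i=28: G-V = 11 → L
  i=29: Z-M = 13 → N
  i=30: H-J = 24 → Y
  i=31: Y-B = 23 → X
  shifts repeat with period 6: YXJYLN

YXJYLN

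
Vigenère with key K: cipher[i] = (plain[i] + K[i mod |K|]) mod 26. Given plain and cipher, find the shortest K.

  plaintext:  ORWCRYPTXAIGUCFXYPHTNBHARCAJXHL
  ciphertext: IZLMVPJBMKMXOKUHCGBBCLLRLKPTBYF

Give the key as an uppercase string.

UIPKER

  i= 0: I-O = 20 → U
  i= 1: Z-R =  8 → I
  i= 2: L-W = 15 → P
  i= 3: M-C = 10 → K
  i= 4: V-R =  4 → E
  i= 5: P-Y = 17 → R
  i= 6: J-P = 20 → U
  i= 7: B-T =  8 → I
  i= 8: M-X = 15 → P
  i= 9: K-A = 10 → K
  i=10: M-I =  4 → E
  i=11: X-G = 17 → R
  i=12: O-U = 20 → U
  i=13: K-C =  8 → I
  i=14: U-F = 15 → P
  i=15: H-X = 10 → K
  i=16: C-Y =  4 → E
  i=17: G-P = 17 → R
  i=18: B-H = 20 → U
  i=19: B-T =  8 → I
  i=20: C-N = 15 → P
  i=21: L-B = 10 → K
  i=22: L-H =  4 → E
  i=23: R-A = 17 → R
  i=24: L-R = 20 → U
  i=25: K-C =  8 → I
  i=26: P-A = 15 → P
  i=27: T-J = 10 → K
  i=28: B-X =  4 → E
  i=29: Y-H = 17 → R
  i=30: F-L = 20 → U
  shifts repeat with period 6: UIPKER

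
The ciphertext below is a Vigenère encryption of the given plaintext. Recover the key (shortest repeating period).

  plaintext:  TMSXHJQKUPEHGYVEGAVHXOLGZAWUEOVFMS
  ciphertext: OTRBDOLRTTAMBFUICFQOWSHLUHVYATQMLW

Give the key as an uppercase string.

VHZEWF

  i= 0: O-T = 21 → V
  i= 1: T-M =  7 → H
  i= 2: R-S = 25 → Z
  i= 3: B-X =  4 → E
  i= 4: D-H = 22 → W
  i= 5: O-J =  5 → F
  i= 6: L-Q = 21 → V
  i= 7: R-K =  7 → H
  i= 8: T-U = 25 → Z
  i= 9: T-P =  4 → E
  i=10: A-E = 22 → W
  i=11: M-H =  5 → F
  i=12: B-G = 21 → V
  i=13: F-Y =  7 → H
  i=14: U-V = 25 → Z
  i=15: I-E =  4 → E
  i=16: C-G = 22 → W
  i=17: F-A =  5 → F
  i=18: Q-V = 21 → V
  i=19: O-H =  7 → H
  i=20: W-X = 25 → Z
  i=21: S-O =  4 → E
  i=22: H-L = 22 → W
  i=23: L-G =  5 → F
  i=24: U-Z = 21 → V
  i=25: H-A =  7 → H
  i=26: V-W = 25 → Z
  i=27: Y-U =  4 → E
  i=28: A-E = 22 → W
  i=29: T-O =  5 → F
  i=30: Q-V = 21 → V
  i=31: M-F =  7 → H
  i=32: L-M = 25 → Z
  i=33: W-S =  4 → E
  shifts repeat with period 6: VHZEWF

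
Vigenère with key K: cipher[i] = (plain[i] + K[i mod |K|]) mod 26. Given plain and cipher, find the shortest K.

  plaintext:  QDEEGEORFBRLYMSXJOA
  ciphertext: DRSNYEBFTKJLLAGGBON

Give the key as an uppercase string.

  i= 0: D-Q = 13 → N
  i= 1: R-D = 14 → O
  i= 2: S-E = 14 → O
  i= 3: N-E =  9 → J
  i= 4: Y-G = 18 → S
  i= 5: E-E =  0 → A
  i= 6: B-O = 13 → N
  i= 7: F-R = 14 → O
  i= 8: T-F = 14 → O
  i= 9: K-B =  9 → J
  i=10: J-R = 18 → S
  i=11: L-L =  0 → A
  i=12: L-Y = 13 → N
  i=13: A-M = 14 → O
  i=14: G-S = 14 → O
  i=15: G-X =  9 → J
  i=16: B-J = 18 → S
  i=17: O-O =  0 → A
  i=18: N-A = 13 → N
  shifts repeat with period 6: NOOJSA

NOOJSA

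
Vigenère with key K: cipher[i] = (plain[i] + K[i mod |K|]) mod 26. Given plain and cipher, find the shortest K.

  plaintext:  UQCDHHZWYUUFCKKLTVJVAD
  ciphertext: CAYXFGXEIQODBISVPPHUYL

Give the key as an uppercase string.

  i= 0: C-U =  8 → I
  i= 1: A-Q = 10 → K
  i= 2: Y-C = 22 → W
  i= 3: X-D = 20 → U
  i= 4: F-H = 24 → Y
  i= 5: G-H = 25 → Z
  i= 6: X-Z = 24 → Y
  i= 7: E-W =  8 → I
  i= 8: I-Y = 10 → K
  i= 9: Q-U = 22 → W
  i=10: O-U = 20 → U
  i=11: D-F = 24 → Y
  i=12: B-C = 25 → Z
  i=13: I-K = 24 → Y
  i=14: S-K =  8 → I
  i=15: V-L = 10 → K
  i=16: P-T = 22 → W
  i=17: P-V = 20 → U
  i=18: H-J = 24 → Y
  i=19: U-V = 25 → Z
  i=20: Y-A = 24 → Y
  i=21: L-D =  8 → I
  shifts repeat with period 7: IKWUYZY

IKWUYZY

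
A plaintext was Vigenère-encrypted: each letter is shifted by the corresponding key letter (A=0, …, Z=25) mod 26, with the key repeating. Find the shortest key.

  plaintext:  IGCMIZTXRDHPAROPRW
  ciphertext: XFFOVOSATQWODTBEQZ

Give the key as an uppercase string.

  i= 0: X-I = 15 → P
  i= 1: F-G = 25 → Z
  i= 2: F-C =  3 → D
  i= 3: O-M =  2 → C
  i= 4: V-I = 13 → N
  i= 5: O-Z = 15 → P
  i= 6: S-T = 25 → Z
  i= 7: A-X =  3 → D
  i= 8: T-R =  2 → C
  i= 9: Q-D = 13 → N
  i=10: W-H = 15 → P
  i=11: O-P = 25 → Z
  i=12: D-A =  3 → D
  i=13: T-R =  2 → C
  i=14: B-O = 13 → N
  i=15: E-P = 15 → P
  i=16: Q-R = 25 → Z
  i=17: Z-W =  3 → D
  shifts repeat with period 5: PZDCN

PZDCN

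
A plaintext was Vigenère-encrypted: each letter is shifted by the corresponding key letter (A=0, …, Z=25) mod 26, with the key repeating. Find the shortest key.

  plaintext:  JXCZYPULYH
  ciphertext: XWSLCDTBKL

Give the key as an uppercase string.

OZQME

  i= 0: X-J = 14 → O
  i= 1: W-X = 25 → Z
  i= 2: S-C = 16 → Q
  i= 3: L-Z = 12 → M
  i= 4: C-Y =  4 → E
  i= 5: D-P = 14 → O
  i= 6: T-U = 25 → Z
  i= 7: B-L = 16 → Q
  i= 8: K-Y = 12 → M
  i= 9: L-H =  4 → E
  shifts repeat with period 5: OZQME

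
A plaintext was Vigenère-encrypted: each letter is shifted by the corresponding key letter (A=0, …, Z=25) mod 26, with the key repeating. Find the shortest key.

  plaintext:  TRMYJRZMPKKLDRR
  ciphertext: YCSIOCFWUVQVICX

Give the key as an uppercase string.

FLGK

  i= 0: Y-T =  5 → F
  i= 1: C-R = 11 → L
  i= 2: S-M =  6 → G
  i= 3: I-Y = 10 → K
  i= 4: O-J =  5 → F
  i= 5: C-R = 11 → L
  i= 6: F-Z =  6 → G
  i= 7: W-M = 10 → K
  i= 8: U-P =  5 → F
  i= 9: V-K = 11 → L
  i=10: Q-K =  6 → G
  i=11: V-L = 10 → K
  i=12: I-D =  5 → F
  i=13: C-R = 11 → L
  i=14: X-R =  6 → G
  shifts repeat with period 4: FLGK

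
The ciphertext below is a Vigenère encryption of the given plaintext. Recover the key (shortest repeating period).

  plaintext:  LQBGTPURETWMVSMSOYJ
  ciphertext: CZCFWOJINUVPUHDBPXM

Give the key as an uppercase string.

  i= 0: C-L = 17 → R
  i= 1: Z-Q =  9 → J
  i= 2: C-B =  1 → B
  i= 3: F-G = 25 → Z
  i= 4: W-T =  3 → D
  i= 5: O-P = 25 → Z
  i= 6: J-U = 15 → P
  i= 7: I-R = 17 → R
  i= 8: N-E =  9 → J
  i= 9: U-T =  1 → B
  i=10: V-W = 25 → Z
  i=11: P-M =  3 → D
  i=12: U-V = 25 → Z
  i=13: H-S = 15 → P
  i=14: D-M = 17 → R
  i=15: B-S =  9 → J
  i=16: P-O =  1 → B
  i=17: X-Y = 25 → Z
  i=18: M-J =  3 → D
  shifts repeat with period 7: RJBZDZP

RJBZDZP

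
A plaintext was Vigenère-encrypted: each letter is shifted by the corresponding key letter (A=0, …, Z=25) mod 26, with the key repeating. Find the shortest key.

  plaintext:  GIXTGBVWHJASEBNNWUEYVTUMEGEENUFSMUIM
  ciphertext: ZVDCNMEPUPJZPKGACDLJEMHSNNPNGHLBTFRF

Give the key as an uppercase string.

  i= 0: Z-G = 19 → T
  i= 1: V-I = 13 → N
  i= 2: D-X =  6 → G
  i= 3: C-T =  9 → J
  i= 4: N-G =  7 → H
  i= 5: M-B = 11 → L
  i= 6: E-V =  9 → J
  i= 7: P-W = 19 → T
  i= 8: U-H = 13 → N
  i= 9: P-J =  6 → G
  i=10: J-A =  9 → J
  i=11: Z-S =  7 → H
  i=12: P-E = 11 → L
  i=13: K-B =  9 → J
  i=14: G-N = 19 → T
  i=15: A-N = 13 → N
  i=16: C-W =  6 → G
  i=17: D-U =  9 → J
  i=18: L-E =  7 → H
  i=19: J-Y = 11 → L
  i=20: E-V =  9 → J
  i=21: M-T = 19 → T
  i=22: H-U = 13 → N
  i=23: S-M =  6 → G
  i=24: N-E =  9 → J
  i=25: N-G =  7 → H
  i=26: P-E = 11 → L
  i=27: N-E =  9 → J
  i=28: G-N = 19 → T
  i=29: H-U = 13 → N
  i=30: L-F =  6 → G
  i=31: B-S =  9 → J
  i=32: T-M =  7 → H
  i=33: F-U = 11 → L
  i=34: R-I =  9 → J
  i=35: F-M = 19 → T
  shifts repeat with period 7: TNGJHLJ

TNGJHLJ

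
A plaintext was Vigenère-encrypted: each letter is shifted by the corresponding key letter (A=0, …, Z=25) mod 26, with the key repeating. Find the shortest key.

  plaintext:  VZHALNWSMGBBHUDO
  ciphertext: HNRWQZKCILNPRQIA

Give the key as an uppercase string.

MOKWF

  i= 0: H-V = 12 → M
  i= 1: N-Z = 14 → O
  i= 2: R-H = 10 → K
  i= 3: W-A = 22 → W
  i= 4: Q-L =  5 → F
  i= 5: Z-N = 12 → M
  i= 6: K-W = 14 → O
  i= 7: C-S = 10 → K
  i= 8: I-M = 22 → W
  i= 9: L-G =  5 → F
  i=10: N-B = 12 → M
  i=11: P-B = 14 → O
  i=12: R-H = 10 → K
  i=13: Q-U = 22 → W
  i=14: I-D =  5 → F
  i=15: A-O = 12 → M
  shifts repeat with period 5: MOKWF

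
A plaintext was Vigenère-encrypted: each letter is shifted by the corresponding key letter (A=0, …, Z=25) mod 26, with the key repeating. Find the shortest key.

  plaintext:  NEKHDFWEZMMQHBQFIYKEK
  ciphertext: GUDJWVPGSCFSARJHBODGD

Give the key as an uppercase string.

  i= 0: G-N = 19 → T
  i= 1: U-E = 16 → Q
  i= 2: D-K = 19 → T
  i= 3: J-H =  2 → C
  i= 4: W-D = 19 → T
  i= 5: V-F = 16 → Q
  i= 6: P-W = 19 → T
  i= 7: G-E =  2 → C
  i= 8: S-Z = 19 → T
  i= 9: C-M = 16 → Q
  i=10: F-M = 19 → T
  i=11: S-Q =  2 → C
  i=12: A-H = 19 → T
  i=13: R-B = 16 → Q
  i=14: J-Q = 19 → T
  i=15: H-F =  2 → C
  i=16: B-I = 19 → T
  i=17: O-Y = 16 → Q
  i=18: D-K = 19 → T
  i=19: G-E =  2 → C
  i=20: D-K = 19 → T
  shifts repeat with period 4: TQTC

TQTC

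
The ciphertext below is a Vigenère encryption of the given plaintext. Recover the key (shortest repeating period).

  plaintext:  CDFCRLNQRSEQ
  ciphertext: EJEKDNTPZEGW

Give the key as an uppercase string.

CGZIM

  i= 0: E-C =  2 → C
  i= 1: J-D =  6 → G
  i= 2: E-F = 25 → Z
  i= 3: K-C =  8 → I
  i= 4: D-R = 12 → M
  i= 5: N-L =  2 → C
  i= 6: T-N =  6 → G
  i= 7: P-Q = 25 → Z
  i= 8: Z-R =  8 → I
  i= 9: E-S = 12 → M
  i=10: G-E =  2 → C
  i=11: W-Q =  6 → G
  shifts repeat with period 5: CGZIM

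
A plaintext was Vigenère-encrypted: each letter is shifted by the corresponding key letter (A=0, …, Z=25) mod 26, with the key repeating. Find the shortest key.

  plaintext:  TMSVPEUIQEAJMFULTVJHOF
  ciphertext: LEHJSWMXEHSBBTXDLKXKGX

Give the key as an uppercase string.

  i= 0: L-T = 18 → S
  i= 1: E-M = 18 → S
  i= 2: H-S = 15 → P
  i= 3: J-V = 14 → O
  i= 4: S-P =  3 → D
  i= 5: W-E = 18 → S
  i= 6: M-U = 18 → S
  i= 7: X-I = 15 → P
  i= 8: E-Q = 14 → O
  i= 9: H-E =  3 → D
  i=10: S-A = 18 → S
  i=11: B-J = 18 → S
  i=12: B-M = 15 → P
  i=13: T-F = 14 → O
  i=14: X-U =  3 → D
  i=15: D-L = 18 → S
  i=16: L-T = 18 → S
  i=17: K-V = 15 → P
  i=18: X-J = 14 → O
  i=19: K-H =  3 → D
  i=20: G-O = 18 → S
  i=21: X-F = 18 → S
  shifts repeat with period 5: SSPOD

SSPOD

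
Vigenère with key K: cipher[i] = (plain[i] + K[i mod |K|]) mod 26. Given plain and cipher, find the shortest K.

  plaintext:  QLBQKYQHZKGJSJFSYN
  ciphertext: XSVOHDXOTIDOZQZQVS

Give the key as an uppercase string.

HHUYXF

  i= 0: X-Q =  7 → H
  i= 1: S-L =  7 → H
  i= 2: V-B = 20 → U
  i= 3: O-Q = 24 → Y
  i= 4: H-K = 23 → X
  i= 5: D-Y =  5 → F
  i= 6: X-Q =  7 → H
  i= 7: O-H =  7 → H
  i= 8: T-Z = 20 → U
  i= 9: I-K = 24 → Y
  i=10: D-G = 23 → X
  i=11: O-J =  5 → F
  i=12: Z-S =  7 → H
  i=13: Q-J =  7 → H
  i=14: Z-F = 20 → U
  i=15: Q-S = 24 → Y
  i=16: V-Y = 23 → X
  i=17: S-N =  5 → F
  shifts repeat with period 6: HHUYXF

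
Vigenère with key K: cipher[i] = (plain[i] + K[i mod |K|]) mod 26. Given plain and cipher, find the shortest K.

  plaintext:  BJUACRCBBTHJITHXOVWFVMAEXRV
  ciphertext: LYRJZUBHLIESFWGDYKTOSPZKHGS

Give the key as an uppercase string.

KPXJXDZG

  i= 0: L-B = 10 → K
  i= 1: Y-J = 15 → P
  i= 2: R-U = 23 → X
  i= 3: J-A =  9 → J
  i= 4: Z-C = 23 → X
  i= 5: U-R =  3 → D
  i= 6: B-C = 25 → Z
  i= 7: H-B =  6 → G
  i= 8: L-B = 10 → K
  i= 9: I-T = 15 → P
  i=10: E-H = 23 → X
  i=11: S-J =  9 → J
  i=12: F-I = 23 → X
  i=13: W-T =  3 → D
  i=14: G-H = 25 → Z
  i=15: D-X =  6 → G
  i=16: Y-O = 10 → K
  i=17: K-V = 15 → P
  i=18: T-W = 23 → X
  i=19: O-F =  9 → J
  i=20: S-V = 23 → X
  i=21: P-M =  3 → D
  i=22: Z-A = 25 → Z
  i=23: K-E =  6 → G
  i=24: H-X = 10 → K
  i=25: G-R = 15 → P
  i=26: S-V = 23 → X
  shifts repeat with period 8: KPXJXDZG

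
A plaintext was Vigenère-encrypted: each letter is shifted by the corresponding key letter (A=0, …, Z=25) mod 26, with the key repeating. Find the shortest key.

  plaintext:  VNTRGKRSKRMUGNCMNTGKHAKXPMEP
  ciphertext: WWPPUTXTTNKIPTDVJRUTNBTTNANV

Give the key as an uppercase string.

BJWYOJG

  i= 0: W-V =  1 → B
  i= 1: W-N =  9 → J
  i= 2: P-T = 22 → W
  i= 3: P-R = 24 → Y
  i= 4: U-G = 14 → O
  i= 5: T-K =  9 → J
  i= 6: X-R =  6 → G
  i= 7: T-S =  1 → B
  i= 8: T-K =  9 → J
  i= 9: N-R = 22 → W
  i=10: K-M = 24 → Y
  i=11: I-U = 14 → O
  i=12: P-G =  9 → J
  i=13: T-N =  6 → G
  i=14: D-C =  1 → B
  i=15: V-M =  9 → J
  i=16: J-N = 22 → W
  i=17: R-T = 24 → Y
  i=18: U-G = 14 → O
  i=19: T-K =  9 → J
  i=20: N-H =  6 → G
  i=21: B-A =  1 → B
  i=22: T-K =  9 → J
  i=23: T-X = 22 → W
  i=24: N-P = 24 → Y
  i=25: A-M = 14 → O
  i=26: N-E =  9 → J
  i=27: V-P =  6 → G
  shifts repeat with period 7: BJWYOJG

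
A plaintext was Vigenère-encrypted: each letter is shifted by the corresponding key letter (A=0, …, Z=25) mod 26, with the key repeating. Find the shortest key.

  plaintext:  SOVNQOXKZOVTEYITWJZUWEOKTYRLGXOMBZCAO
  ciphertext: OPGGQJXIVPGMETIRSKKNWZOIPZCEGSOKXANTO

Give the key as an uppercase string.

  i= 0: O-S = 22 → W
  i= 1: P-O =  1 → B
  i= 2: G-V = 11 → L
  i= 3: G-N = 19 → T
  i= 4: Q-Q =  0 → A
  i= 5: J-O = 21 → V
  i= 6: X-X =  0 → A
  i= 7: I-K = 24 → Y
  i= 8: V-Z = 22 → W
  i= 9: P-O =  1 → B
  i=10: G-V = 11 → L
  i=11: M-T = 19 → T
  i=12: E-E =  0 → A
  i=13: T-Y = 21 → V
  i=14: I-I =  0 → A
  i=15: R-T = 24 → Y
  i=16: S-W = 22 → W
  i=17: K-J =  1 → B
  i=18: K-Z = 11 → L
  i=19: N-U = 19 → T
  i=20: W-W =  0 → A
  i=21: Z-E = 21 → V
  i=22: O-O =  0 → A
  i=23: I-K = 24 → Y
  i=24: P-T = 22 → W
  i=25: Z-Y =  1 → B
  i=26: C-R = 11 → L
  i=27: E-L = 19 → T
  i=28: G-G =  0 → A
  i=29: S-X = 21 → V
  i=30: O-O =  0 → A
  i=31: K-M = 24 → Y
  i=32: X-B = 22 → W
  i=33: A-Z =  1 → B
  i=34: N-C = 11 → L
  i=35: T-A = 19 → T
  i=36: O-O =  0 → A
  shifts repeat with period 8: WBLTAVAY

WBLTAVAY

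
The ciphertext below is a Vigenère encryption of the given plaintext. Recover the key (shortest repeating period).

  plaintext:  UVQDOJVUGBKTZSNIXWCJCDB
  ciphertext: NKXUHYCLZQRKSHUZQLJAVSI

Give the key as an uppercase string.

TPHR

  i= 0: N-U = 19 → T
  i= 1: K-V = 15 → P
  i= 2: X-Q =  7 → H
  i= 3: U-D = 17 → R
  i= 4: H-O = 19 → T
  i= 5: Y-J = 15 → P
  i= 6: C-V =  7 → H
  i= 7: L-U = 17 → R
  i= 8: Z-G = 19 → T
  i= 9: Q-B = 15 → P
  i=10: R-K =  7 → H
  i=11: K-T = 17 → R
  i=12: S-Z = 19 → T
  i=13: H-S = 15 → P
  i=14: U-N =  7 → H
  i=15: Z-I = 17 → R
  i=16: Q-X = 19 → T
  i=17: L-W = 15 → P
  i=18: J-C =  7 → H
  i=19: A-J = 17 → R
  i=20: V-C = 19 → T
  i=21: S-D = 15 → P
  i=22: I-B =  7 → H
  shifts repeat with period 4: TPHR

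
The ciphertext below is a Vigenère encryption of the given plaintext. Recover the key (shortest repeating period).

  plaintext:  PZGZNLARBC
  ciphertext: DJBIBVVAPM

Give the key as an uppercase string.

  i= 0: D-P = 14 → O
  i= 1: J-Z = 10 → K
  i= 2: B-G = 21 → V
  i= 3: I-Z =  9 → J
  i= 4: B-N = 14 → O
  i= 5: V-L = 10 → K
  i= 6: V-A = 21 → V
  i= 7: A-R =  9 → J
  i= 8: P-B = 14 → O
  i= 9: M-C = 10 → K
  shifts repeat with period 4: OKVJ

OKVJ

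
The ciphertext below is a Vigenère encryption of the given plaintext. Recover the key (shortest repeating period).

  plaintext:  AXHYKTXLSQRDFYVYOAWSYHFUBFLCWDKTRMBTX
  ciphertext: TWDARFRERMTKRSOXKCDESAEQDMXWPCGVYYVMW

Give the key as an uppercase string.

TZWCHMU

  i= 0: T-A = 19 → T
  i= 1: W-X = 25 → Z
  i= 2: D-H = 22 → W
  i= 3: A-Y =  2 → C
  i= 4: R-K =  7 → H
  i= 5: F-T = 12 → M
  i= 6: R-X = 20 → U
  i= 7: E-L = 19 → T
  i= 8: R-S = 25 → Z
  i= 9: M-Q = 22 → W
  i=10: T-R =  2 → C
  i=11: K-D =  7 → H
  i=12: R-F = 12 → M
  i=13: S-Y = 20 → U
  i=14: O-V = 19 → T
  i=15: X-Y = 25 → Z
  i=16: K-O = 22 → W
  i=17: C-A =  2 → C
  i=18: D-W =  7 → H
  i=19: E-S = 12 → M
  i=20: S-Y = 20 → U
  i=21: A-H = 19 → T
  i=22: E-F = 25 → Z
  i=23: Q-U = 22 → W
  i=24: D-B =  2 → C
  i=25: M-F =  7 → H
  i=26: X-L = 12 → M
  i=27: W-C = 20 → U
  i=28: P-W = 19 → T
  i=29: C-D = 25 → Z
  i=30: G-K = 22 → W
  i=31: V-T =  2 → C
  i=32: Y-R =  7 → H
  i=33: Y-M = 12 → M
  i=34: V-B = 20 → U
  i=35: M-T = 19 → T
  i=36: W-X = 25 → Z
  shifts repeat with period 7: TZWCHMU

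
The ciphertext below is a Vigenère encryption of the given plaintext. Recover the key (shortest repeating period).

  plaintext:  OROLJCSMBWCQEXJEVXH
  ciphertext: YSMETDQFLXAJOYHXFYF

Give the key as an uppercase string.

KBYT

  i= 0: Y-O = 10 → K
  i= 1: S-R =  1 → B
  i= 2: M-O = 24 → Y
  i= 3: E-L = 19 → T
  i= 4: T-J = 10 → K
  i= 5: D-C =  1 → B
  i= 6: Q-S = 24 → Y
  i= 7: F-M = 19 → T
  i= 8: L-B = 10 → K
  i= 9: X-W =  1 → B
  i=10: A-C = 24 → Y
  i=11: J-Q = 19 → T
  i=12: O-E = 10 → K
  i=13: Y-X =  1 → B
  i=14: H-J = 24 → Y
  i=15: X-E = 19 → T
  i=16: F-V = 10 → K
  i=17: Y-X =  1 → B
  i=18: F-H = 24 → Y
  shifts repeat with period 4: KBYT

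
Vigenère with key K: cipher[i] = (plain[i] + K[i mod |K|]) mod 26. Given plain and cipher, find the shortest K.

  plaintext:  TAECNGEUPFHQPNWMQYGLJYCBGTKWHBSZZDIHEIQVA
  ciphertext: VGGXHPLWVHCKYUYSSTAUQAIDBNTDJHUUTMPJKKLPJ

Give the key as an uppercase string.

  i= 0: V-T =  2 → C
  i= 1: G-A =  6 → G
  i= 2: G-E =  2 → C
  i= 3: X-C = 21 → V
  i= 4: H-N = 20 → U
  i= 5: P-G =  9 → J
  i= 6: L-E =  7 → H
  i= 7: W-U =  2 → C
  i= 8: V-P =  6 → G
  i= 9: H-F =  2 → C
  i=10: C-H = 21 → V
  i=11: K-Q = 20 → U
  i=12: Y-P =  9 → J
  i=13: U-N =  7 → H
  i=14: Y-W =  2 → C
  i=15: S-M =  6 → G
  i=16: S-Q =  2 → C
  i=17: T-Y = 21 → V
  i=18: A-G = 20 → U
  i=19: U-L =  9 → J
  i=20: Q-J =  7 → H
  i=21: A-Y =  2 → C
  i=22: I-C =  6 → G
  i=23: D-B =  2 → C
  i=24: B-G = 21 → V
  i=25: N-T = 20 → U
  i=26: T-K =  9 → J
  i=27: D-W =  7 → H
  i=28: J-H =  2 → C
  i=29: H-B =  6 → G
  i=30: U-S =  2 → C
  i=31: U-Z = 21 → V
  i=32: T-Z = 20 → U
  i=33: M-D =  9 → J
  i=34: P-I =  7 → H
  i=35: J-H =  2 → C
  i=36: K-E =  6 → G
  i=37: K-I =  2 → C
  i=38: L-Q = 21 → V
  i=39: P-V = 20 → U
  i=40: J-A =  9 → J
  shifts repeat with period 7: CGCVUJH

CGCVUJH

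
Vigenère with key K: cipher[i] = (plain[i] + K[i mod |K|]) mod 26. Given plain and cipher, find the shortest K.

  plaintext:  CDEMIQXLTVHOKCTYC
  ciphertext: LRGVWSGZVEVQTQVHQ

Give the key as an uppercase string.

JOC

  i= 0: L-C =  9 → J
  i= 1: R-D = 14 → O
  i= 2: G-E =  2 → C
  i= 3: V-M =  9 → J
  i= 4: W-I = 14 → O
  i= 5: S-Q =  2 → C
  i= 6: G-X =  9 → J
  i= 7: Z-L = 14 → O
  i= 8: V-T =  2 → C
  i= 9: E-V =  9 → J
  i=10: V-H = 14 → O
  i=11: Q-O =  2 → C
  i=12: T-K =  9 → J
  i=13: Q-C = 14 → O
  i=14: V-T =  2 → C
  i=15: H-Y =  9 → J
  i=16: Q-C = 14 → O
  shifts repeat with period 3: JOC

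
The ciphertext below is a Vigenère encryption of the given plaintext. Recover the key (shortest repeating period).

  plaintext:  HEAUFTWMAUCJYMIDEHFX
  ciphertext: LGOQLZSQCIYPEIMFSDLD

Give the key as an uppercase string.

ECOWGGW

  i= 0: L-H =  4 → E
  i= 1: G-E =  2 → C
  i= 2: O-A = 14 → O
  i= 3: Q-U = 22 → W
  i= 4: L-F =  6 → G
  i= 5: Z-T =  6 → G
  i= 6: S-W = 22 → W
  i= 7: Q-M =  4 → E
  i= 8: C-A =  2 → C
  i= 9: I-U = 14 → O
  i=10: Y-C = 22 → W
  i=11: P-J =  6 → G
  i=12: E-Y =  6 → G
  i=13: I-M = 22 → W
  i=14: M-I =  4 → E
  i=15: F-D =  2 → C
  i=16: S-E = 14 → O
  i=17: D-H = 22 → W
  i=18: L-F =  6 → G
  i=19: D-X =  6 → G
  shifts repeat with period 7: ECOWGGW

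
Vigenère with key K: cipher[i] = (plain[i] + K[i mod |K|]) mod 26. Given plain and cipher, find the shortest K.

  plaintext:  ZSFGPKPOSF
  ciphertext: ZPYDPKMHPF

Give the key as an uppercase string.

  i= 0: Z-Z =  0 → A
  i= 1: P-S = 23 → X
  i= 2: Y-F = 19 → T
  i= 3: D-G = 23 → X
  i= 4: P-P =  0 → A
  i= 5: K-K =  0 → A
  i= 6: M-P = 23 → X
  i= 7: H-O = 19 → T
  i= 8: P-S = 23 → X
  i= 9: F-F =  0 → A
  shifts repeat with period 5: AXTXA

AXTXA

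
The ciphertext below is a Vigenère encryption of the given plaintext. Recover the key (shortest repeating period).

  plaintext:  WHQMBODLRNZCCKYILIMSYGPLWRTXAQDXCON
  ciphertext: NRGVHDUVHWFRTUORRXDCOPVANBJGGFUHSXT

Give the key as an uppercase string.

  i= 0: N-W = 17 → R
  i= 1: R-H = 10 → K
  i= 2: G-Q = 16 → Q
  i= 3: V-M =  9 → J
  i= 4: H-B =  6 → G
  i= 5: D-O = 15 → P
  i= 6: U-D = 17 → R
  i= 7: V-L = 10 → K
  i= 8: H-R = 16 → Q
  i= 9: W-N =  9 → J
  i=10: F-Z =  6 → G
  i=11: R-C = 15 → P
  i=12: T-C = 17 → R
  i=13: U-K = 10 → K
  i=14: O-Y = 16 → Q
  i=15: R-I =  9 → J
  i=16: R-L =  6 → G
  i=17: X-I = 15 → P
  i=18: D-M = 17 → R
  i=19: C-S = 10 → K
  i=20: O-Y = 16 → Q
  i=21: P-G =  9 → J
  i=22: V-P =  6 → G
  i=23: A-L = 15 → P
  i=24: N-W = 17 → R
  i=25: B-R = 10 → K
  i=26: J-T = 16 → Q
  i=27: G-X =  9 → J
  i=28: G-A =  6 → G
  i=29: F-Q = 15 → P
  i=30: U-D = 17 → R
  i=31: H-X = 10 → K
  i=32: S-C = 16 → Q
  i=33: X-O =  9 → J
  i=34: T-N =  6 → G
  shifts repeat with period 6: RKQJGP

RKQJGP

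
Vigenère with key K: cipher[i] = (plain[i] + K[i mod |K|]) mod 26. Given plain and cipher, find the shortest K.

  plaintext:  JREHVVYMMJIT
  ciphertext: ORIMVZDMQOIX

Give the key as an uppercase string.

  i= 0: O-J =  5 → F
  i= 1: R-R =  0 → A
  i= 2: I-E =  4 → E
  i= 3: M-H =  5 → F
  i= 4: V-V =  0 → A
  i= 5: Z-V =  4 → E
  i= 6: D-Y =  5 → F
  i= 7: M-M =  0 → A
  i= 8: Q-M =  4 → E
  i= 9: O-J =  5 → F
  i=10: I-I =  0 → A
  i=11: X-T =  4 → E
  shifts repeat with period 3: FAE

FAE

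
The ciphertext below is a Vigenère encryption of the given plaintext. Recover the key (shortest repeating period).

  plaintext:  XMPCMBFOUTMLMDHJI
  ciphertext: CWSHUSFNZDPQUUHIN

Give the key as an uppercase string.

FKDFIRAZ

  i= 0: C-X =  5 → F
  i= 1: W-M = 10 → K
  i= 2: S-P =  3 → D
  i= 3: H-C =  5 → F
  i= 4: U-M =  8 → I
  i= 5: S-B = 17 → R
  i= 6: F-F =  0 → A
  i= 7: N-O = 25 → Z
  i= 8: Z-U =  5 → F
  i= 9: D-T = 10 → K
  i=10: P-M =  3 → D
  i=11: Q-L =  5 → F
  i=12: U-M =  8 → I
  i=13: U-D = 17 → R
  i=14: H-H =  0 → A
  i=15: I-J = 25 → Z
  i=16: N-I =  5 → F
  shifts repeat with period 8: FKDFIRAZ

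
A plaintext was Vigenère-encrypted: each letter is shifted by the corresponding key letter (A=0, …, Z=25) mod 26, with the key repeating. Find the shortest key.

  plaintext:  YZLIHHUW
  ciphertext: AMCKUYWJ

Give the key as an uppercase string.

  i= 0: A-Y =  2 → C
  i= 1: M-Z = 13 → N
  i= 2: C-L = 17 → R
  i= 3: K-I =  2 → C
  i= 4: U-H = 13 → N
  i= 5: Y-H = 17 → R
  i= 6: W-U =  2 → C
  i= 7: J-W = 13 → N
  shifts repeat with period 3: CNR

CNR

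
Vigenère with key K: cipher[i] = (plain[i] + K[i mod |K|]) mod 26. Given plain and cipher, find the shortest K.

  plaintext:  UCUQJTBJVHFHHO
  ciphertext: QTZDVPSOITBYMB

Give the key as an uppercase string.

WRFNM

  i= 0: Q-U = 22 → W
  i= 1: T-C = 17 → R
  i= 2: Z-U =  5 → F
  i= 3: D-Q = 13 → N
  i= 4: V-J = 12 → M
  i= 5: P-T = 22 → W
  i= 6: S-B = 17 → R
  i= 7: O-J =  5 → F
  i= 8: I-V = 13 → N
  i= 9: T-H = 12 → M
  i=10: B-F = 22 → W
  i=11: Y-H = 17 → R
  i=12: M-H =  5 → F
  i=13: B-O = 13 → N
  shifts repeat with period 5: WRFNM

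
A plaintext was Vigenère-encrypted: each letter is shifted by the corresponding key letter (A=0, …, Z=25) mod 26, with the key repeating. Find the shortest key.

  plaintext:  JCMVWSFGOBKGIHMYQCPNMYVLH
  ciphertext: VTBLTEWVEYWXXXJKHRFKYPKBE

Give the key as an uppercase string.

MRPQX

  i= 0: V-J = 12 → M
  i= 1: T-C = 17 → R
  i= 2: B-M = 15 → P
  i= 3: L-V = 16 → Q
  i= 4: T-W = 23 → X
  i= 5: E-S = 12 → M
  i= 6: W-F = 17 → R
  i= 7: V-G = 15 → P
  i= 8: E-O = 16 → Q
  i= 9: Y-B = 23 → X
  i=10: W-K = 12 → M
  i=11: X-G = 17 → R
  i=12: X-I = 15 → P
  i=13: X-H = 16 → Q
  i=14: J-M = 23 → X
  i=15: K-Y = 12 → M
  i=16: H-Q = 17 → R
  i=17: R-C = 15 → P
  i=18: F-P = 16 → Q
  i=19: K-N = 23 → X
  i=20: Y-M = 12 → M
  i=21: P-Y = 17 → R
  i=22: K-V = 15 → P
  i=23: B-L = 16 → Q
  i=24: E-H = 23 → X
  shifts repeat with period 5: MRPQX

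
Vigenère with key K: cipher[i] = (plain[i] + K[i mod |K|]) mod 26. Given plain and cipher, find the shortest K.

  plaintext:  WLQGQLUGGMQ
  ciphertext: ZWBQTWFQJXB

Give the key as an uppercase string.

  i= 0: Z-W =  3 → D
  i= 1: W-L = 11 → L
  i= 2: B-Q = 11 → L
  i= 3: Q-G = 10 → K
  i= 4: T-Q =  3 → D
  i= 5: W-L = 11 → L
  i= 6: F-U = 11 → L
  i= 7: Q-G = 10 → K
  i= 8: J-G =  3 → D
  i= 9: X-M = 11 → L
  i=10: B-Q = 11 → L
  shifts repeat with period 4: DLLK

DLLK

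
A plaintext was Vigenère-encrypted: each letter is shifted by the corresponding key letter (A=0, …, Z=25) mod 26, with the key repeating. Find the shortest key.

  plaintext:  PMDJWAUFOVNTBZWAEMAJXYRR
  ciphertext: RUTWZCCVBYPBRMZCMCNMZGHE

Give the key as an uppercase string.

CIQND

  i= 0: R-P =  2 → C
  i= 1: U-M =  8 → I
  i= 2: T-D = 16 → Q
  i= 3: W-J = 13 → N
  i= 4: Z-W =  3 → D
  i= 5: C-A =  2 → C
  i= 6: C-U =  8 → I
  i= 7: V-F = 16 → Q
  i= 8: B-O = 13 → N
  i= 9: Y-V =  3 → D
  i=10: P-N =  2 → C
  i=11: B-T =  8 → I
  i=12: R-B = 16 → Q
  i=13: M-Z = 13 → N
  i=14: Z-W =  3 → D
  i=15: C-A =  2 → C
  i=16: M-E =  8 → I
  i=17: C-M = 16 → Q
  i=18: N-A = 13 → N
  i=19: M-J =  3 → D
  i=20: Z-X =  2 → C
  i=21: G-Y =  8 → I
  i=22: H-R = 16 → Q
  i=23: E-R = 13 → N
  shifts repeat with period 5: CIQND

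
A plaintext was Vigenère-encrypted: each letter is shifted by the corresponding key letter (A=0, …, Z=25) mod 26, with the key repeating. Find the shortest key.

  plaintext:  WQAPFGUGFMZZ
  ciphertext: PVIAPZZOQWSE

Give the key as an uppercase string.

TFILK

  i= 0: P-W = 19 → T
  i= 1: V-Q =  5 → F
  i= 2: I-A =  8 → I
  i= 3: A-P = 11 → L
  i= 4: P-F = 10 → K
  i= 5: Z-G = 19 → T
  i= 6: Z-U =  5 → F
  i= 7: O-G =  8 → I
  i= 8: Q-F = 11 → L
  i= 9: W-M = 10 → K
  i=10: S-Z = 19 → T
  i=11: E-Z =  5 → F
  shifts repeat with period 5: TFILK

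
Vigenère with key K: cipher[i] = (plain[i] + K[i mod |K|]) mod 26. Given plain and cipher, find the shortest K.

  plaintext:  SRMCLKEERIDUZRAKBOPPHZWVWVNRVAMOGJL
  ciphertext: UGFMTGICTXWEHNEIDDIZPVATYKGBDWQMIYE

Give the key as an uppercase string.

CPTKIWEY

  i= 0: U-S =  2 → C
  i= 1: G-R = 15 → P
  i= 2: F-M = 19 → T
  i= 3: M-C = 10 → K
  i= 4: T-L =  8 → I
  i= 5: G-K = 22 → W
  i= 6: I-E =  4 → E
  i= 7: C-E = 24 → Y
  i= 8: T-R =  2 → C
  i= 9: X-I = 15 → P
  i=10: W-D = 19 → T
  i=11: E-U = 10 → K
  i=12: H-Z =  8 → I
  i=13: N-R = 22 → W
  i=14: E-A =  4 → E
  i=15: I-K = 24 → Y
  i=16: D-B =  2 → C
  i=17: D-O = 15 → P
  i=18: I-P = 19 → T
  i=19: Z-P = 10 → K
  i=20: P-H =  8 → I
  i=21: V-Z = 22 → W
  i=22: A-W =  4 → E
  i=23: T-V = 24 → Y
  i=24: Y-W =  2 → C
  i=25: K-V = 15 → P
  i=26: G-N = 19 → T
  i=27: B-R = 10 → K
  i=28: D-V =  8 → I
  i=29: W-A = 22 → W
  i=30: Q-M =  4 → E
  i=31: M-O = 24 → Y
  i=32: I-G =  2 → C
  i=33: Y-J = 15 → P
  i=34: E-L = 19 → T
  shifts repeat with period 8: CPTKIWEY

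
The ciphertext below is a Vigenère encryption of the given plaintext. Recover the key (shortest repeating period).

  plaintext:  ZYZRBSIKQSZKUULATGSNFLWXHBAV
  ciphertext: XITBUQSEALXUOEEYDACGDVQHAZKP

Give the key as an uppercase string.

  i= 0: X-Z = 24 → Y
  i= 1: I-Y = 10 → K
  i= 2: T-Z = 20 → U
  i= 3: B-R = 10 → K
  i= 4: U-B = 19 → T
  i= 5: Q-S = 24 → Y
  i= 6: S-I = 10 → K
  i= 7: E-K = 20 → U
  i= 8: A-Q = 10 → K
  i= 9: L-S = 19 → T
  i=10: X-Z = 24 → Y
  i=11: U-K = 10 → K
  i=12: O-U = 20 → U
  i=13: E-U = 10 → K
  i=14: E-L = 19 → T
  i=15: Y-A = 24 → Y
  i=16: D-T = 10 → K
  i=17: A-G = 20 → U
  i=18: C-S = 10 → K
  i=19: G-N = 19 → T
  i=20: D-F = 24 → Y
  i=21: V-L = 10 → K
  i=22: Q-W = 20 → U
  i=23: H-X = 10 → K
  i=24: A-H = 19 → T
  i=25: Z-B = 24 → Y
  i=26: K-A = 10 → K
  i=27: P-V = 20 → U
  shifts repeat with period 5: YKUKT

YKUKT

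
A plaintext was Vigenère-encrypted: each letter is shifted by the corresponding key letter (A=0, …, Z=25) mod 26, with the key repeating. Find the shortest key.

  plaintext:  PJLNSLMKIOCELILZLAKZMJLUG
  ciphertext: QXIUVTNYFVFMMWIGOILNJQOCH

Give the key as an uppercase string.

BOXHDI

  i= 0: Q-P =  1 → B
  i= 1: X-J = 14 → O
  i= 2: I-L = 23 → X
  i= 3: U-N =  7 → H
  i= 4: V-S =  3 → D
  i= 5: T-L =  8 → I
  i= 6: N-M =  1 → B
  i= 7: Y-K = 14 → O
  i= 8: F-I = 23 → X
  i= 9: V-O =  7 → H
  i=10: F-C =  3 → D
  i=11: M-E =  8 → I
  i=12: M-L =  1 → B
  i=13: W-I = 14 → O
  i=14: I-L = 23 → X
  i=15: G-Z =  7 → H
  i=16: O-L =  3 → D
  i=17: I-A =  8 → I
  i=18: L-K =  1 → B
  i=19: N-Z = 14 → O
  i=20: J-M = 23 → X
  i=21: Q-J =  7 → H
  i=22: O-L =  3 → D
  i=23: C-U =  8 → I
  i=24: H-G =  1 → B
  shifts repeat with period 6: BOXHDI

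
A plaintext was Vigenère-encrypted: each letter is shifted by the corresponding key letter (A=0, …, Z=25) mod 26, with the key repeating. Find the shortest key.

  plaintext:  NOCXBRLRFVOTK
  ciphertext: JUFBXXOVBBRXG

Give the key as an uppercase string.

WGDE

  i= 0: J-N = 22 → W
  i= 1: U-O =  6 → G
  i= 2: F-C =  3 → D
  i= 3: B-X =  4 → E
  i= 4: X-B = 22 → W
  i= 5: X-R =  6 → G
  i= 6: O-L =  3 → D
  i= 7: V-R =  4 → E
  i= 8: B-F = 22 → W
  i= 9: B-V =  6 → G
  i=10: R-O =  3 → D
  i=11: X-T =  4 → E
  i=12: G-K = 22 → W
  shifts repeat with period 4: WGDE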